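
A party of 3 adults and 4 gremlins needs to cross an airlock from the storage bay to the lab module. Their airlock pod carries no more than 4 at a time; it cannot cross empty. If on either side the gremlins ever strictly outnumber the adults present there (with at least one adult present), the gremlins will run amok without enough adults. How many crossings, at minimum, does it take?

impossible

The gremlins already outnumber the adults at the storage bay before anyone moves, so the starting position itself is disallowed.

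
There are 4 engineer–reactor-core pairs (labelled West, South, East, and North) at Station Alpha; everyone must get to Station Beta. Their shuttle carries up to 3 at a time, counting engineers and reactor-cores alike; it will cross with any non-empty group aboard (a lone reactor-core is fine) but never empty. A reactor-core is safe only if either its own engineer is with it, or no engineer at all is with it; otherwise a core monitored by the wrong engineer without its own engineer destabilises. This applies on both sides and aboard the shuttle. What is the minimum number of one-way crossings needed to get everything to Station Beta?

Counting alone: each trip to Station Beta takes at most 3 across and each return brings at least 1 back, so after t trips out (and t−1 returns) at most 3t − (t−1) of the 8 are across; that first reaches 8 at t = 4, so at least 7 crossings are needed.
The safety rule pushes this higher. Following every safe sequence of crossings, the most of the 8 that can be at Station Beta as the shuttle arrives there on crossing 7 is 7 — never all 8.
So no plan with fewer than 9 crossings exists, and this one achieves 9:
1. engineer West and reactor-core West cross → Station Beta.
2. engineer West crosses ← Station Alpha.
3. engineer South, engineer West, and reactor-core South cross → Station Beta.
4. engineer West and reactor-core West cross ← Station Alpha.
5. engineer East, engineer North, and engineer West cross → Station Beta.
6. reactor-core South crosses ← Station Alpha.
7. reactor-core South and reactor-core West cross → Station Beta.
8. reactor-core West crosses ← Station Alpha.
9. reactor-core East, reactor-core North, and reactor-core West cross → Station Beta.

9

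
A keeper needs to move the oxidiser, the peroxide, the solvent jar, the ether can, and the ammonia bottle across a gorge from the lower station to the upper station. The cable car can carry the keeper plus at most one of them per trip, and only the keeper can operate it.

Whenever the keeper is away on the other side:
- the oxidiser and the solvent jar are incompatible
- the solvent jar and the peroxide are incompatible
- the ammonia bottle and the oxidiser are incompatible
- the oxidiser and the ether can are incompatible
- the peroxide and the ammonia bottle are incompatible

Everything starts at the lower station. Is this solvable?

No

Whatever the first load, the items left behind include a forbidden pair without the keeper. No opening move is safe, so no plan exists.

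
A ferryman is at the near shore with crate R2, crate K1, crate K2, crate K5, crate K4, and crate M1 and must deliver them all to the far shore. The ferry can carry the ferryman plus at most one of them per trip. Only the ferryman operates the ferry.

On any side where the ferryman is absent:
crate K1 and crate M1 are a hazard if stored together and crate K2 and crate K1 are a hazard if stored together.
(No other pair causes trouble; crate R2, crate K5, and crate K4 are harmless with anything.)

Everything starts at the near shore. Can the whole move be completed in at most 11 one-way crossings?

Counting alone: the ferryman can take at most 1 across per trip to the far shore, so moving all 6 needs at least 6 loaded trips out, with a return between consecutive ones — at least 11 crossings.
The safety rule pushes this higher. Following every safe sequence of crossings, the most of the 6 that can be at the far shore as the ferry arrives there on crossing 11 is 5 — never all 6.
So the move cannot be finished within 11 crossings. (The shortest complete plan takes 13:)
1. Ferryman goes to the far shore with crate K1.
2. Ferryman goes back to the near shore alone.
3. Ferryman goes to the far shore with crate R2.
4. Ferryman goes back to the near shore alone.
5. Ferryman goes to the far shore with crate K2.
6. Ferryman goes back to the near shore with crate K1.
7. Ferryman goes to the far shore with crate M1.
8. Ferryman goes back to the near shore alone.
9. Ferryman goes to the far shore with crate K5.
10. Ferryman goes back to the near shore alone.
11. Ferryman goes to the far shore with crate K4.
12. Ferryman goes back to the near shore alone.
13. Ferryman goes to the far shore with crate K1.

No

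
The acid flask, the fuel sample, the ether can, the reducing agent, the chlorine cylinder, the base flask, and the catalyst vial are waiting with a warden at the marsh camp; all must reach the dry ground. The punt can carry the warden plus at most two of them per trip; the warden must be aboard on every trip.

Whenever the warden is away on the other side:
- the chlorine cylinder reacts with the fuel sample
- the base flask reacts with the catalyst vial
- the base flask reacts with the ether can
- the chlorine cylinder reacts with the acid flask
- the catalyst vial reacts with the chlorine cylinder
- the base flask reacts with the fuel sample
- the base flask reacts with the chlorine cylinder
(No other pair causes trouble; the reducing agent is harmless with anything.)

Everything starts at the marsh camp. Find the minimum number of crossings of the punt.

11

Counting alone: the warden can take at most 2 across per trip to the dry ground, so moving all 7 needs at least 4 loaded trips out, with a return between consecutive ones — at least 7 crossings.
The safety rule pushes this higher. Following every safe sequence of crossings, the most of the 7 that can be at the dry ground as the punt arrives there on crossings 7, 9 is 5, 6 respectively — never all 7.
So no plan with fewer than 11 crossings exists, and this one achieves 11:
1. Warden goes to the dry ground with the base flask and the chlorine cylinder.
2. Warden goes back to the marsh camp with the chlorine cylinder.
3. Warden goes to the dry ground with the acid flask and the chlorine cylinder.
4. Warden goes back to the marsh camp with the chlorine cylinder.
5. Warden goes to the dry ground with the catalyst vial and the fuel sample.
6. Warden goes back to the marsh camp with the base flask.
7. Warden goes to the dry ground with the chlorine cylinder and the ether can.
8. Warden goes back to the marsh camp with the chlorine cylinder.
9. Warden goes to the dry ground with the chlorine cylinder and the reducing agent.
10. Warden goes back to the marsh camp with the chlorine cylinder.
11. Warden goes to the dry ground with the base flask and the chlorine cylinder.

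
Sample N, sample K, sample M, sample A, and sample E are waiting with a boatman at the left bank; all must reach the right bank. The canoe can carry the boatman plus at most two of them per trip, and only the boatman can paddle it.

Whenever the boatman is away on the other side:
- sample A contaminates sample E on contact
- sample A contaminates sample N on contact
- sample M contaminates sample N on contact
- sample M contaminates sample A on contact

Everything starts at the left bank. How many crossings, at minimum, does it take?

7

Counting alone: the boatman can take at most 2 across per trip to the right bank, so moving all 5 needs at least 3 loaded trips out, with a return between consecutive ones — at least 5 crossings.
The safety rule pushes this higher. Following every safe sequence of crossings, the most of the 5 that can be at the right bank as the canoe arrives there on crossing 5 is 4 — never all 5.
So no plan with fewer than 7 crossings exists, and this one achieves 7:
1. Boatman goes to the right bank with sample A and sample N.  [the left bank: sample E, sample K, sample M | the right bank: sample A, sample N]
2. Boatman goes back to the left bank with sample N.  [the left bank: sample E, sample K, sample M, sample N | the right bank: sample A]
3. Boatman goes to the right bank with sample K and sample N.  [the left bank: sample E, sample M | the right bank: sample A, sample K, sample N]
4. Boatman goes back to the left bank with sample N.  [the left bank: sample E, sample M, sample N | the right bank: sample A, sample K]
5. Boatman goes to the right bank with sample E and sample N.  [the left bank: sample M | the right bank: sample A, sample E, sample K, sample N]
6. Boatman goes back to the left bank with sample A.  [the left bank: sample A, sample M | the right bank: sample E, sample K, sample N]
7. Boatman goes to the right bank with sample A and sample M.  [the left bank: — | the right bank: sample A, sample E, sample K, sample M, sample N]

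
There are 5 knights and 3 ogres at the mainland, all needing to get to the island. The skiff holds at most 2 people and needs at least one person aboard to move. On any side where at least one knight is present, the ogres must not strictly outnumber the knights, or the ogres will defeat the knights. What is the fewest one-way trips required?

13

Counting alone: each trip to the island takes at most 2 across and each return brings at least 1 back, so after t trips out (and t−1 returns) at most 2t − (t−1) of the 8 are across; that first reaches 8 at t = 7, so at least 13 crossings are needed.
The plan below uses exactly 13 crossings, so it is optimal:
1. 2 ogres → the island.  (the mainland: 5K 1O; the island: 0K 2O)
2. 1 ogre ← the mainland.  (the mainland: 5K 2O; the island: 0K 1O)
3. 2 ogres → the island.  (the mainland: 5K 0O; the island: 0K 3O)
4. 1 ogre ← the mainland.  (the mainland: 5K 1O; the island: 0K 2O)
5. 2 knights → the island.  (the mainland: 3K 1O; the island: 2K 2O)
6. 1 ogre ← the mainland.  (the mainland: 3K 2O; the island: 2K 1O)
7. 1 knight and 1 ogre → the island.  (the mainland: 2K 1O; the island: 3K 2O)
8. 1 ogre ← the mainland.  (the mainland: 2K 2O; the island: 3K 1O)
9. 2 ogres → the island.  (the mainland: 2K 0O; the island: 3K 3O)
10. 1 ogre ← the mainland.  (the mainland: 2K 1O; the island: 3K 2O)
11. 1 knight and 1 ogre → the island.  (the mainland: 1K 0O; the island: 4K 3O)
12. 1 ogre ← the mainland.  (the mainland: 1K 1O; the island: 4K 2O)
13. 1 knight and 1 ogre → the island.  (the mainland: 0K 0O; the island: 5K 3O)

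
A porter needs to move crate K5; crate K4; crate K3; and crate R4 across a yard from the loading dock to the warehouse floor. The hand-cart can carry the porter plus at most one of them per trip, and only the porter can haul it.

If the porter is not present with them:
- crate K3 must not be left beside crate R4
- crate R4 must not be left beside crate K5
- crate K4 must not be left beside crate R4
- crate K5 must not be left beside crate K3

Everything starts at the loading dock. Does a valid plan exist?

No

Whatever the first load, the items left behind include a forbidden pair without the porter. No opening move is safe, so no plan exists.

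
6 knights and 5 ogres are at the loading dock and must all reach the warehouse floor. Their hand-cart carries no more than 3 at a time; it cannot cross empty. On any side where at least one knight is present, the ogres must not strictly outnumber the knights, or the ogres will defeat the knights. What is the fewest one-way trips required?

9

Counting alone: each trip to the warehouse floor takes at most 3 across and each return brings at least 1 back, so after t trips out (and t−1 returns) at most 3t − (t−1) of the 11 are across; that first reaches 11 at t = 5, so at least 9 crossings are needed.
The plan below uses exactly 9 crossings, so it is optimal:
1. 3 ogres → the warehouse floor.  (the loading dock: 6K 2O; the warehouse floor: 0K 3O)
2. 1 ogre ← the loading dock.  (the loading dock: 6K 3O; the warehouse floor: 0K 2O)
3. 3 knights → the warehouse floor.  (the loading dock: 3K 3O; the warehouse floor: 3K 2O)
4. 1 knight ← the loading dock.  (the loading dock: 4K 3O; the warehouse floor: 2K 2O)
5. 2 knights and 1 ogre → the warehouse floor.  (the loading dock: 2K 2O; the warehouse floor: 4K 3O)
6. 1 knight ← the loading dock.  (the loading dock: 3K 2O; the warehouse floor: 3K 3O)
7. 2 knights and 1 ogre → the warehouse floor.  (the loading dock: 1K 1O; the warehouse floor: 5K 4O)
8. 1 knight ← the loading dock.  (the loading dock: 2K 1O; the warehouse floor: 4K 4O)
9. 2 knights and 1 ogre → the warehouse floor.  (the loading dock: 0K 0O; the warehouse floor: 6K 5O)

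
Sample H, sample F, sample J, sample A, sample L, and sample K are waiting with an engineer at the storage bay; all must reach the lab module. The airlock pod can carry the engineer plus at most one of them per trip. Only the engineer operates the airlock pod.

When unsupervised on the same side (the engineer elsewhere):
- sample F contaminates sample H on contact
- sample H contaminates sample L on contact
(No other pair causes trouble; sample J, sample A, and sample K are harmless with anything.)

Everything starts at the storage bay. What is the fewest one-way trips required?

Counting alone: the engineer can take at most 1 across per trip to the lab module, so moving all 6 needs at least 6 loaded trips out, with a return between consecutive ones — at least 11 crossings.
The safety rule pushes this higher. Following every safe sequence of crossings, the most of the 6 that can be at the lab module as the airlock pod arrives there on crossing 11 is 5 — never all 6.
So no plan with fewer than 13 crossings exists, and this one achieves 13:
1. Engineer goes to the lab module with sample H.  [the storage bay: sample A, sample F, sample J, sample K, sample L | the lab module: sample H]
2. Engineer goes back to the storage bay alone.  [the storage bay: sample A, sample F, sample J, sample K, sample L | the lab module: sample H]
3. Engineer goes to the lab module with sample F.  [the storage bay: sample A, sample J, sample K, sample L | the lab module: sample F, sample H]
4. Engineer goes back to the storage bay with sample H.  [the storage bay: sample A, sample H, sample J, sample K, sample L | the lab module: sample F]
5. Engineer goes to the lab module with sample L.  [the storage bay: sample A, sample H, sample J, sample K | the lab module: sample F, sample L]
6. Engineer goes back to the storage bay alone.  [the storage bay: sample A, sample H, sample J, sample K | the lab module: sample F, sample L]
7. Engineer goes to the lab module with sample J.  [the storage bay: sample A, sample H, sample K | the lab module: sample F, sample J, sample L]
8. Engineer goes back to the storage bay alone.  [the storage bay: sample A, sample H, sample K | the lab module: sample F, sample J, sample L]
9. Engineer goes to the lab module with sample A.  [the storage bay: sample H, sample K | the lab module: sample A, sample F, sample J, sample L]
10. Engineer goes back to the storage bay alone.  [the storage bay: sample H, sample K | the lab module: sample A, sample F, sample J, sample L]
11. Engineer goes to the lab module with sample K.  [the storage bay: sample H | the lab module: sample A, sample F, sample J, sample K, sample L]
12. Engineer goes back to the storage bay alone.  [the storage bay: sample H | the lab module: sample A, sample F, sample J, sample K, sample L]
13. Engineer goes to the lab module with sample H.  [the storage bay: — | the lab module: sample A, sample F, sample H, sample J, sample K, sample L]

13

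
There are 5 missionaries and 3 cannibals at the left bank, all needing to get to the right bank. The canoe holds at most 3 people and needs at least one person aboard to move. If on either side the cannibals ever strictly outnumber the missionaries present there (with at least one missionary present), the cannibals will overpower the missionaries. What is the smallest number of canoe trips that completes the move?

Counting alone: each trip to the right bank takes at most 3 across and each return brings at least 1 back, so after t trips out (and t−1 returns) at most 3t − (t−1) of the 8 are across; that first reaches 8 at t = 4, so at least 7 crossings are needed.
The plan below uses exactly 7 crossings, so it is optimal:
1. 2 cannibals → the right bank.  (the left bank: 5M 1C; the right bank: 0M 2C)
2. 1 cannibal ← the left bank.  (the left bank: 5M 2C; the right bank: 0M 1C)
3. 2 missionaries and 1 cannibal → the right bank.  (the left bank: 3M 1C; the right bank: 2M 2C)
4. 1 cannibal ← the left bank.  (the left bank: 3M 2C; the right bank: 2M 1C)
5. 1 missionary and 2 cannibals → the right bank.  (the left bank: 2M 0C; the right bank: 3M 3C)
6. 1 cannibal ← the left bank.  (the left bank: 2M 1C; the right bank: 3M 2C)
7. 2 missionaries and 1 cannibal → the right bank.  (the left bank: 0M 0C; the right bank: 5M 3C)

7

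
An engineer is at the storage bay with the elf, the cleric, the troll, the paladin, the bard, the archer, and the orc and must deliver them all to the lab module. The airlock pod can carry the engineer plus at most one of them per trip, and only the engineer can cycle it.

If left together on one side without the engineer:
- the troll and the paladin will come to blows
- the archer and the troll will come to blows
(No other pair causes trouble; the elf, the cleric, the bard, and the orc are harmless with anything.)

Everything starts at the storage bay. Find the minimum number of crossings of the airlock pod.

Counting alone: the engineer can take at most 1 across per trip to the lab module, so moving all 7 needs at least 7 loaded trips out, with a return between consecutive ones — at least 13 crossings.
The safety rule pushes this higher. Following every safe sequence of crossings, the most of the 7 that can be at the lab module as the airlock pod arrives there on crossing 13 is 6 — never all 7.
So no plan with fewer than 15 crossings exists, and this one achieves 15:
1. Engineer goes to the lab module with the troll.
2. Engineer goes back to the storage bay alone.
3. Engineer goes to the lab module with the elf.
4. Engineer goes back to the storage bay alone.
5. Engineer goes to the lab module with the cleric.
6. Engineer goes back to the storage bay alone.
7. Engineer goes to the lab module with the paladin.
8. Engineer goes back to the storage bay with the troll.
9. Engineer goes to the lab module with the archer.
10. Engineer goes back to the storage bay alone.
11. Engineer goes to the lab module with the bard.
12. Engineer goes back to the storage bay alone.
13. Engineer goes to the lab module with the orc.
14. Engineer goes back to the storage bay alone.
15. Engineer goes to the lab module with the troll.

15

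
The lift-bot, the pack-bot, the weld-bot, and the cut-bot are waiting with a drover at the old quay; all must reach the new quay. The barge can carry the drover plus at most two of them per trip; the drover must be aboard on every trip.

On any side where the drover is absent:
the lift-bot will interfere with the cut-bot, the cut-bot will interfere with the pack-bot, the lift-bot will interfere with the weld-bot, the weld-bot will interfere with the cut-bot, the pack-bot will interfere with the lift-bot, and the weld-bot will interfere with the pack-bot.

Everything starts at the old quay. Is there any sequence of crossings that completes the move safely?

No

Whatever the first load, the items left behind include a forbidden pair without the drover. No opening move is safe, so no plan exists.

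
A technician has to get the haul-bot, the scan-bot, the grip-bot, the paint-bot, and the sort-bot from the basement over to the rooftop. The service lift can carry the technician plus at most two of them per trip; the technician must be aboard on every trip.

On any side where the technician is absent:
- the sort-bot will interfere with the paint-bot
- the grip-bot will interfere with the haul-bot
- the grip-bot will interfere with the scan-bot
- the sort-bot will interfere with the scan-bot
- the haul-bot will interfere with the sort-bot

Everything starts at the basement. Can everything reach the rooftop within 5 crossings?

Counting alone: the technician can take at most 2 across per trip to the rooftop, so moving all 5 needs at least 3 loaded trips out, with a return between consecutive ones — at least 5 crossings.
The safety rule pushes this higher. Following every safe sequence of crossings, the most of the 5 that can be at the rooftop as the service lift arrives there on crossing 5 is 4 — never all 5.
So the move cannot be finished within 5 crossings. (The shortest complete plan takes 7:)
1. Technician goes to the rooftop with the grip-bot and the sort-bot.  [the basement: the haul-bot, the paint-bot, the scan-bot | the rooftop: the grip-bot, the sort-bot]
2. Technician goes back to the basement alone.  [the basement: the haul-bot, the paint-bot, the scan-bot | the rooftop: the grip-bot, the sort-bot]
3. Technician goes to the rooftop with the haul-bot.  [the basement: the paint-bot, the scan-bot | the rooftop: the grip-bot, the haul-bot, the sort-bot]
4. Technician goes back to the basement with the grip-bot and the sort-bot.  [the basement: the grip-bot, the paint-bot, the scan-bot, the sort-bot | the rooftop: the haul-bot]
5. Technician goes to the rooftop with the paint-bot and the scan-bot.  [the basement: the grip-bot, the sort-bot | the rooftop: the haul-bot, the paint-bot, the scan-bot]
6. Technician goes back to the basement alone.  [the basement: the grip-bot, the sort-bot | the rooftop: the haul-bot, the paint-bot, the scan-bot]
7. Technician goes to the rooftop with the grip-bot and the sort-bot.  [the basement: — | the rooftop: the grip-bot, the haul-bot, the paint-bot, the scan-bot, the sort-bot]

No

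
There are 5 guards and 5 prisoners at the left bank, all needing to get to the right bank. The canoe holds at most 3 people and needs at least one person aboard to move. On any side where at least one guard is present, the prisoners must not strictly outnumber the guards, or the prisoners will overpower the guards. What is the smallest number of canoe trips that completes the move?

Counting alone: each trip to the right bank takes at most 3 across and each return brings at least 1 back, so after t trips out (and t−1 returns) at most 3t − (t−1) of the 10 are across; that first reaches 10 at t = 5, so at least 9 crossings are needed.
The safety rule pushes this higher. Following every safe sequence of crossings, the most of the 10 that can be at the right bank as the canoe arrives there on crossing 9 is 9 — never all 10.
So no plan with fewer than 11 crossings exists, and this one achieves 11:
1. 2 prisoners → the right bank.  (the left bank: 5G 3P; the right bank: 0G 2P)
2. 1 prisoner ← the left bank.  (the left bank: 5G 4P; the right bank: 0G 1P)
3. 3 prisoners → the right bank.  (the left bank: 5G 1P; the right bank: 0G 4P)
4. 1 prisoner ← the left bank.  (the left bank: 5G 2P; the right bank: 0G 3P)
5. 3 guards → the right bank.  (the left bank: 2G 2P; the right bank: 3G 3P)
6. 1 guard and 1 prisoner ← the left bank.  (the left bank: 3G 3P; the right bank: 2G 2P)
7. 3 guards → the right bank.  (the left bank: 0G 3P; the right bank: 5G 2P)
8. 1 prisoner ← the left bank.  (the left bank: 0G 4P; the right bank: 5G 1P)
9. 2 prisoners → the right bank.  (the left bank: 0G 2P; the right bank: 5G 3P)
10. 1 prisoner ← the left bank.  (the left bank: 0G 3P; the right bank: 5G 2P)
11. 3 prisoners → the right bank.  (the left bank: 0G 0P; the right bank: 5G 5P)

11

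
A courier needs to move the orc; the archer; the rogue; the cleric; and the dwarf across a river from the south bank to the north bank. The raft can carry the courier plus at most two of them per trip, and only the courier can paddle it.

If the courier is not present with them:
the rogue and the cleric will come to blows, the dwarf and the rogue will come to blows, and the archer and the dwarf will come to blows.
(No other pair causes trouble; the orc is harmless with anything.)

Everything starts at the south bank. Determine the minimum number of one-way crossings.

5

Counting alone: the courier can take at most 2 across per trip to the north bank, so moving all 5 needs at least 3 loaded trips out, with a return between consecutive ones — at least 5 crossings.
The plan below uses exactly 5 crossings, so it is optimal:
1. Courier goes to the north bank with the archer and the rogue.  [the south bank: the cleric, the dwarf, the orc | the north bank: the archer, the rogue]
2. Courier goes back to the south bank alone.  [the south bank: the cleric, the dwarf, the orc | the north bank: the archer, the rogue]
3. Courier goes to the north bank with the orc.  [the south bank: the cleric, the dwarf | the north bank: the archer, the orc, the rogue]
4. Courier goes back to the south bank alone.  [the south bank: the cleric, the dwarf | the north bank: the archer, the orc, the rogue]
5. Courier goes to the north bank with the cleric and the dwarf.  [the south bank: — | the north bank: the archer, the cleric, the dwarf, the orc, the rogue]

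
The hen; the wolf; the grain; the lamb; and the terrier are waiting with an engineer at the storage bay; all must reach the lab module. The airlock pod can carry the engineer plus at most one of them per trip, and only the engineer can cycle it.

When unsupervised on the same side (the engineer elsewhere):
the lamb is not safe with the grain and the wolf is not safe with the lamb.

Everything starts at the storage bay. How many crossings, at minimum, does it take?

11

Counting alone: the engineer can take at most 1 across per trip to the lab module, so moving all 5 needs at least 5 loaded trips out, with a return between consecutive ones — at least 9 crossings.
The safety rule pushes this higher. Following every safe sequence of crossings, the most of the 5 that can be at the lab module as the airlock pod arrives there on crossing 9 is 4 — never all 5.
So no plan with fewer than 11 crossings exists, and this one achieves 11:
1. Engineer goes to the lab module with the lamb.  [the storage bay: the grain, the hen, the terrier, the wolf | the lab module: the lamb]
2. Engineer goes back to the storage bay alone.  [the storage bay: the grain, the hen, the terrier, the wolf | the lab module: the lamb]
3. Engineer goes to the lab module with the hen.  [the storage bay: the grain, the terrier, the wolf | the lab module: the hen, the lamb]
4. Engineer goes back to the storage bay alone.  [the storage bay: the grain, the terrier, the wolf | the lab module: the hen, the lamb]
5. Engineer goes to the lab module with the wolf.  [the storage bay: the grain, the terrier | the lab module: the hen, the lamb, the wolf]
6. Engineer goes back to the storage bay with the lamb.  [the storage bay: the grain, the lamb, the terrier | the lab module: the hen, the wolf]
7. Engineer goes to the lab module with the grain.  [the storage bay: the lamb, the terrier | the lab module: the grain, the hen, the wolf]
8. Engineer goes back to the storage bay alone.  [the storage bay: the lamb, the terrier | the lab module: the grain, the hen, the wolf]
9. Engineer goes to the lab module with the terrier.  [the storage bay: the lamb | the lab module: the grain, the hen, the terrier, the wolf]
10. Engineer goes back to the storage bay alone.  [the storage bay: the lamb | the lab module: the grain, the hen, the terrier, the wolf]
11. Engineer goes to the lab module with the lamb.  [the storage bay: — | the lab module: the grain, the hen, the lamb, the terrier, the wolf]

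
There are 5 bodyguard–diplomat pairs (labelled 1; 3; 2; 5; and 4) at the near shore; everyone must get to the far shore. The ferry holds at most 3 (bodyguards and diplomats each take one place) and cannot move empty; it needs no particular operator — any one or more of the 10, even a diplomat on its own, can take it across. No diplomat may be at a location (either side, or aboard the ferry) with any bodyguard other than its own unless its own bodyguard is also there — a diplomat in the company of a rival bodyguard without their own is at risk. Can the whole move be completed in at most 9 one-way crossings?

No

Counting alone: each trip to the far shore takes at most 3 across and each return brings at least 1 back, so after t trips out (and t−1 returns) at most 3t − (t−1) of the 10 are across; that first reaches 10 at t = 5, so at least 9 crossings are needed.
The safety rule pushes this higher. Following every safe sequence of crossings, the most of the 10 that can be at the far shore as the ferry arrives there on crossing 9 is 9 — never all 10.
So the move cannot be finished within 9 crossings. (The shortest complete plan takes 11:)
1. bodyguard 1 and diplomat 1 cross → the far shore.
2. bodyguard 1 crosses ← the near shore.
3. diplomat 2, diplomat 3, and diplomat 5 cross → the far shore.
4. diplomat 1 crosses ← the near shore.
5. bodyguard 2, bodyguard 3, and bodyguard 5 cross → the far shore.
6. bodyguard 3 and diplomat 3 cross ← the near shore.
7. bodyguard 1, bodyguard 3, and bodyguard 4 cross → the far shore.
8. diplomat 2 crosses ← the near shore.
9. diplomat 1 and diplomat 3 cross → the far shore.
10. diplomat 1 crosses ← the near shore.
11. diplomat 1, diplomat 2, and diplomat 4 cross → the far shore.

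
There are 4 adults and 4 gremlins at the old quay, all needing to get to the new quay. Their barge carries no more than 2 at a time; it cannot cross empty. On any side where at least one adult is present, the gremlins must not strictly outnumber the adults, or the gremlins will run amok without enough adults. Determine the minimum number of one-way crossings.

Following every safe sequence of crossings from the start, the most of the 8 that can be at the new quay as the barge arrives there on crossings 1, 3, 5 is 2, 3, 4 respectively; the best ever achieved is 4 of 8.
From crossing 7 on, no configuration arises that was not already reachable earlier: only 11 distinct safe configurations (who is on which side, and where the barge is) can ever be reached, none of them has everyone across, and every continuation just revisits them. They are: 0 adults + 0 gremlins across (barge back at the start); 0 adults + 1 gremlin across (barge there); 0 adults + 1 gremlin across (barge back at the start); 0 adults + 2 gremlins across (barge there); 0 adults + 2 gremlins across (barge back at the start); 0 adults + 3 gremlins across (barge there); 0 adults + 3 gremlins across (barge back at the start); 0 adults + 4 gremlins across (barge there); 1 adult + 1 gremlin across (barge there); 1 adult + 1 gremlin across (barge back at the start); 2 adults + 2 gremlins across (barge there). So no valid plan exists.

impossible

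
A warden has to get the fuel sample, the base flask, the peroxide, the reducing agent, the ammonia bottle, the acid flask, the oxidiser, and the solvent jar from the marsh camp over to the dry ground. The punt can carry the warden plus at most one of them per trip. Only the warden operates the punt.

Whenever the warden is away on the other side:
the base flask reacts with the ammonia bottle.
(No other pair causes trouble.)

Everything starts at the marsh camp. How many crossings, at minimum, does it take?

15

Counting alone: the warden can take at most 1 across per trip to the dry ground, so moving all 8 needs at least 8 loaded trips out, with a return between consecutive ones — at least 15 crossings.
The plan below uses exactly 15 crossings, so it is optimal:
1. Warden goes to the dry ground with the base flask.
2. Warden goes back to the marsh camp alone.
3. Warden goes to the dry ground with the fuel sample.
4. Warden goes back to the marsh camp alone.
5. Warden goes to the dry ground with the peroxide.
6. Warden goes back to the marsh camp alone.
7. Warden goes to the dry ground with the reducing agent.
8. Warden goes back to the marsh camp alone.
9. Warden goes to the dry ground with the acid flask.
10. Warden goes back to the marsh camp alone.
11. Warden goes to the dry ground with the oxidiser.
12. Warden goes back to the marsh camp alone.
13. Warden goes to the dry ground with the solvent jar.
14. Warden goes back to the marsh camp alone.
15. Warden goes to the dry ground with the ammonia bottle.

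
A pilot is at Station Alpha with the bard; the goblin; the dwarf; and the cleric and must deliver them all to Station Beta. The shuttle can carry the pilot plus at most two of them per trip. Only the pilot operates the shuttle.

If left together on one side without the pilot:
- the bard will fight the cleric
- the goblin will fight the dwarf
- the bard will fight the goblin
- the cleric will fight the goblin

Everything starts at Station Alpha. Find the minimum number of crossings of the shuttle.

5

Counting alone: the pilot can take at most 2 across per trip to Station Beta, so moving all 4 needs at least 2 loaded trips out, with a return between consecutive ones — at least 3 crossings.
The safety rule pushes this higher. Following every safe sequence of crossings, the most of the 4 that can be at Station Beta as the shuttle arrives there on crossing 3 is 3 — never all 4.
So no plan with fewer than 5 crossings exists, and this one achieves 5:
1. Pilot goes to Station Beta with the bard and the goblin.
2. Pilot goes back to Station Alpha with the bard.
3. Pilot goes to Station Beta with the bard and the dwarf.
4. Pilot goes back to Station Alpha with the goblin.
5. Pilot goes to Station Beta with the cleric and the goblin.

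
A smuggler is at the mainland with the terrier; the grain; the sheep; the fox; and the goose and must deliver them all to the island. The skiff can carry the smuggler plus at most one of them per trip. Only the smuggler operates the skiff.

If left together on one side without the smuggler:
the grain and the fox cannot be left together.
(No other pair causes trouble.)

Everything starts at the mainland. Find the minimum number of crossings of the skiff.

Counting alone: the smuggler can take at most 1 across per trip to the island, so moving all 5 needs at least 5 loaded trips out, with a return between consecutive ones — at least 9 crossings.
The plan below uses exactly 9 crossings, so it is optimal:
1. Smuggler goes to the island with the grain.
2. Smuggler goes back to the mainland alone.
3. Smuggler goes to the island with the terrier.
4. Smuggler goes back to the mainland alone.
5. Smuggler goes to the island with the sheep.
6. Smuggler goes back to the mainland alone.
7. Smuggler goes to the island with the goose.
8. Smuggler goes back to the mainland alone.
9. Smuggler goes to the island with the fox.

9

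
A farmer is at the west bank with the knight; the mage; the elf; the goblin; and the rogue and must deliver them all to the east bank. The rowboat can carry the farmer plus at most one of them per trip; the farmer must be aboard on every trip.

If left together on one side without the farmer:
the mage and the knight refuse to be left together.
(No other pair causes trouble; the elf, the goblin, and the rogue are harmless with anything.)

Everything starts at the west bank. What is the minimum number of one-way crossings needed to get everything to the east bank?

Counting alone: the farmer can take at most 1 across per trip to the east bank, so moving all 5 needs at least 5 loaded trips out, with a return between consecutive ones — at least 9 crossings.
The plan below uses exactly 9 crossings, so it is optimal:
1. Farmer goes to the east bank with the knight.
2. Farmer goes back to the west bank alone.
3. Farmer goes to the east bank with the elf.
4. Farmer goes back to the west bank alone.
5. Farmer goes to the east bank with the goblin.
6. Farmer goes back to the west bank alone.
7. Farmer goes to the east bank with the rogue.
8. Farmer goes back to the west bank alone.
9. Farmer goes to the east bank with the mage.

9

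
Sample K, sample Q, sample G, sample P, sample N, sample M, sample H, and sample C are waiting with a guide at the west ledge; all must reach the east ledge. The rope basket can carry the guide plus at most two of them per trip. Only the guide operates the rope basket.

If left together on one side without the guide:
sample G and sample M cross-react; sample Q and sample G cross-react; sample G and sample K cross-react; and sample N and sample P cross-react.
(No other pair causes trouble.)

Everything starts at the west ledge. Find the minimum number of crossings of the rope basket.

Counting alone: the guide can take at most 2 across per trip to the east ledge, so moving all 8 needs at least 4 loaded trips out, with a return between consecutive ones — at least 7 crossings.
The safety rule pushes this higher. Following every safe sequence of crossings, the most of the 8 that can be at the east ledge as the rope basket arrives there on crossing 7 is 7 — never all 8.
So no plan with fewer than 9 crossings exists, and this one achieves 9:
1. Guide goes to the east ledge with sample G and sample P.  [the west ledge: sample C, sample H, sample K, sample M, sample N, sample Q | the east ledge: sample G, sample P]
2. Guide goes back to the west ledge alone.  [the west ledge: sample C, sample H, sample K, sample M, sample N, sample Q | the east ledge: sample G, sample P]
3. Guide goes to the east ledge with sample K.  [the west ledge: sample C, sample H, sample M, sample N, sample Q | the east ledge: sample G, sample K, sample P]
4. Guide goes back to the west ledge with sample G.  [the west ledge: sample C, sample G, sample H, sample M, sample N, sample Q | the east ledge: sample K, sample P]
5. Guide goes to the east ledge with sample M and sample Q.  [the west ledge: sample C, sample G, sample H, sample N | the east ledge: sample K, sample M, sample P, sample Q]
6. Guide goes back to the west ledge alone.  [the west ledge: sample C, sample G, sample H, sample N | the east ledge: sample K, sample M, sample P, sample Q]
7. Guide goes to the east ledge with sample C and sample H.  [the west ledge: sample G, sample N | the east ledge: sample C, sample H, sample K, sample M, sample P, sample Q]
8. Guide goes back to the west ledge alone.  [the west ledge: sample G, sample N | the east ledge: sample C, sample H, sample K, sample M, sample P, sample Q]
9. Guide goes to the east ledge with sample G and sample N.  [the west ledge: — | the east ledge: sample C, sample G, sample H, sample K, sample M, sample N, sample P, sample Q]

9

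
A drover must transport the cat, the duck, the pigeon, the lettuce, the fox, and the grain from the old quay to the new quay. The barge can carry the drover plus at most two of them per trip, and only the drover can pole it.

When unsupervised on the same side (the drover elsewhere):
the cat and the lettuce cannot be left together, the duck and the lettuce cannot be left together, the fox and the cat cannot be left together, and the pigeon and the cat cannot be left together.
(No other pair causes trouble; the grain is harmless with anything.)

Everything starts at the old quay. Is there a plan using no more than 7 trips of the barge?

Yes — this plan uses 7 crossings (≤ 7):
1. Drover goes to the new quay with the cat and the duck.  [the old quay: the fox, the grain, the lettuce, the pigeon | the new quay: the cat, the duck]
2. Drover goes back to the old quay alone.  [the old quay: the fox, the grain, the lettuce, the pigeon | the new quay: the cat, the duck]
3. Drover goes to the new quay with the grain.  [the old quay: the fox, the lettuce, the pigeon | the new quay: the cat, the duck, the grain]
4. Drover goes back to the old quay alone.  [the old quay: the fox, the lettuce, the pigeon | the new quay: the cat, the duck, the grain]
5. Drover goes to the new quay with the fox and the pigeon.  [the old quay: the lettuce | the new quay: the cat, the duck, the fox, the grain, the pigeon]
6. Drover goes back to the old quay with the cat.  [the old quay: the cat, the lettuce | the new quay: the duck, the fox, the grain, the pigeon]
7. Drover goes to the new quay with the cat and the lettuce.  [the old quay: — | the new quay: the cat, the duck, the fox, the grain, the lettuce, the pigeon]

Yes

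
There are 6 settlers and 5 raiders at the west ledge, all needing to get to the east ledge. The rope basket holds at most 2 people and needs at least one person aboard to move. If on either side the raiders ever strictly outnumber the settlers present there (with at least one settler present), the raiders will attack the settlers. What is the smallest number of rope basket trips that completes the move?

Counting alone: each trip to the east ledge takes at most 2 across and each return brings at least 1 back, so after t trips out (and t−1 returns) at most 2t − (t−1) of the 11 are across; that first reaches 11 at t = 10, so at least 19 crossings are needed.
The plan below uses exactly 19 crossings, so it is optimal:
1. 2 raiders → the east ledge.  (the west ledge: 6S 3R; the east ledge: 0S 2R)
2. 1 raider ← the west ledge.  (the west ledge: 6S 4R; the east ledge: 0S 1R)
3. 2 raiders → the east ledge.  (the west ledge: 6S 2R; the east ledge: 0S 3R)
4. 1 raider ← the west ledge.  (the west ledge: 6S 3R; the east ledge: 0S 2R)
5. 2 settlers → the east ledge.  (the west ledge: 4S 3R; the east ledge: 2S 2R)
6. 1 raider ← the west ledge.  (the west ledge: 4S 4R; the east ledge: 2S 1R)
7. 1 settler and 1 raider → the east ledge.  (the west ledge: 3S 3R; the east ledge: 3S 2R)
8. 1 settler ← the west ledge.  (the west ledge: 4S 3R; the east ledge: 2S 2R)
9. 1 settler and 1 raider → the east ledge.  (the west ledge: 3S 2R; the east ledge: 3S 3R)
10. 1 raider ← the west ledge.  (the west ledge: 3S 3R; the east ledge: 3S 2R)
11. 1 settler and 1 raider → the east ledge.  (the west ledge: 2S 2R; the east ledge: 4S 3R)
12. 1 settler ← the west ledge.  (the west ledge: 3S 2R; the east ledge: 3S 3R)
13. 1 settler and 1 raider → the east ledge.  (the west ledge: 2S 1R; the east ledge: 4S 4R)
14. 1 raider ← the west ledge.  (the west ledge: 2S 2R; the east ledge: 4S 3R)
15. 1 settler and 1 raider → the east ledge.  (the west ledge: 1S 1R; the east ledge: 5S 4R)
16. 1 settler ← the west ledge.  (the west ledge: 2S 1R; the east ledge: 4S 4R)
17. 1 settler and 1 raider → the east ledge.  (the west ledge: 1S 0R; the east ledge: 5S 5R)
18. 1 raider ← the west ledge.  (the west ledge: 1S 1R; the east ledge: 5S 4R)
19. 1 settler and 1 raider → the east ledge.  (the west ledge: 0S 0R; the east ledge: 6S 5R)

19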